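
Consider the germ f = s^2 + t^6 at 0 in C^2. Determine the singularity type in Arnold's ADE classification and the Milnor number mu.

The Hessian of f at 0 is [[2, 0], [0, 0]] with rank 1, so corank 1. A Groebner basis of the Jacobian ideal J(f) in C{s,t} is {t^5, s}; counting standard monomials gives mu = 5. Corank 1: A-series; mu = 5 gives A_5.

Type A_{5}, Milnor number mu = 5.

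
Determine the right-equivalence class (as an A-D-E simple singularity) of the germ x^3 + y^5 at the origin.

E_8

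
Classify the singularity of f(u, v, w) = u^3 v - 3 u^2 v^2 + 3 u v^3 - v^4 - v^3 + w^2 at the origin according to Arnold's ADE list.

The Hessian of f at 0 is [[0, 0, 0], [0, 0, 0], [0, 0, 2]] with rank 1, so corank 2. A Groebner basis of the Jacobian ideal J(f) in C{u,v,w} is {u^3 - 3*u*v^2 - 3*v^2, u^2*v - 2*u*v^2, v^3, w}; counting standard monomials gives mu = 7. Corank 2; j^3 = -v^3 is a perfect cube, so E-series; the 4-jet and mu = 7 give E_7.

E_7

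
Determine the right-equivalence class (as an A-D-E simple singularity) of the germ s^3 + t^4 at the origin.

The Hessian of f at 0 is [[0, 0], [0, 0]] with rank 0, so corank 2. A Groebner basis of the Jacobian ideal J(f) in C{s,t} is {t^3, s^2}; counting standard monomials gives mu = 6. Corank 2; j^3 = s^3 is a perfect cube, so E-series; the 4-jet and mu = 6 give E_6.

E_6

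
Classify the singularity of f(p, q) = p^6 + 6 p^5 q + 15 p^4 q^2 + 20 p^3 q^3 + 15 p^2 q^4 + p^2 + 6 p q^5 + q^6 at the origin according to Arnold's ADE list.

The Hessian of f at 0 has rank 1. Corank 1: A-series; mu = 5 gives A_5.

A5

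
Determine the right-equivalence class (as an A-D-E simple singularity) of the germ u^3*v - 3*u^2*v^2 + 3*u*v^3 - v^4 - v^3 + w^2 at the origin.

The Hessian of f at 0 has rank 1. Corank 2; j^3 = -v^3 is a perfect cube, so E-series; the 4-jet and mu = 7 give E_7.

E_7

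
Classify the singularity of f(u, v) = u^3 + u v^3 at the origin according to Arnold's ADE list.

E_7

The Hessian of f at 0 is [[0, 0], [0, 0]] with rank 0, so corank 2. A Groebner basis of the Jacobian ideal J(f) in C{u,v} is {u^3, u*v^2, 3*u^2 + v^3}; counting standard monomials gives mu = 7. Corank 2; j^3 = u^3 is a perfect cube, so E-series; the 4-jet and mu = 7 give E_7.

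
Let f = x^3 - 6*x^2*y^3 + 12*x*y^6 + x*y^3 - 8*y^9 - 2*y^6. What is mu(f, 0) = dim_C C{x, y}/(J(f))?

7

The Hessian of f at 0 has rank 0. Corank 2; j^3 = x^3 is a perfect cube, so E-series; the 4-jet and mu = 7 give E_7.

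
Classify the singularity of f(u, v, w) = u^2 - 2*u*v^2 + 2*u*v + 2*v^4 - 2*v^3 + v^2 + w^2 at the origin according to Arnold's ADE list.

A3

The Hessian of f at 0 is [[2, 2, 0], [2, 2, 0], [0, 0, 2]] with rank 2, so corank 1. A Groebner basis of the Jacobian ideal J(f) in C{u,v,w} is {u^2 - u - v, u*v + u + v, -u + v^2 - v, w}; counting standard monomials gives mu = 3. Corank 1: A-series; mu = 3 gives A_3.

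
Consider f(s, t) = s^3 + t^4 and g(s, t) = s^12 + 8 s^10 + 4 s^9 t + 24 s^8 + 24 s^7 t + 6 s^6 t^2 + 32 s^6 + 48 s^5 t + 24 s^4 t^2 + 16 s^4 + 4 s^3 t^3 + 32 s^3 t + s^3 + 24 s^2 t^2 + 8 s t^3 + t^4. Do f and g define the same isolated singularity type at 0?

Yes.

The Hessian of f at 0 has rank 0. Corank 2; j^3 = s^3 is a perfect cube, so E-series; the 4-jet and mu = 6 give E_6. The Hessian of g at 0 has rank 0. Corank 2; j^3 = s^3 is a perfect cube, so E-series; the 4-jet and mu = 6 give E_6. Both have type E_6, hence right-equivalent.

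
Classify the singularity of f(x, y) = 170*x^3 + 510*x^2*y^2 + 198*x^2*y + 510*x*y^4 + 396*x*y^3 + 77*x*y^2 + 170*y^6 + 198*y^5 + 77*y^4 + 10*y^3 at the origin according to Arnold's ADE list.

D4

The Hessian of f at 0 is [[0, 0], [0, 0]] with rank 0, so corank 2. A Groebner basis of the Jacobian ideal J(f) in C{x,y} is {y^3, x^2 - y^2/6, x*y + 9*y^2/22}; counting standard monomials gives mu = 4. Corank 2; j^3 = (5*x + 2*y)*(34*x^2 + 26*x*y + 5*y^2) splits into three distinct lines over C (the quadratic factor has nonzero discriminant), so D_4.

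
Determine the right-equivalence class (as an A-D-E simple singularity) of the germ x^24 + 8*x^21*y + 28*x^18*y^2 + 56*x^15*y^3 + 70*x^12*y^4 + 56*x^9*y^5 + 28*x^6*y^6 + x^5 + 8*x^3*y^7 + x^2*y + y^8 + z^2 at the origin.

The Hessian of f at 0 has rank 1. Corank 2; j^3 = x^2*y has shape L^2 M (L != M), so D-series; mu = 9 gives D_9.

D9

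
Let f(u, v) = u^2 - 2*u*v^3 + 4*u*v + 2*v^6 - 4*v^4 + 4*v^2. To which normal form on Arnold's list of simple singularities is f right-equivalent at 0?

A5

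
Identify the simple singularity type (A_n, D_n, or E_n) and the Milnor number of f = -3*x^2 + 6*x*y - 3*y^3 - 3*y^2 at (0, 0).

Type A_2, Milnor number mu = 2.

The Hessian of f at 0 is [[-6, 6], [6, -6]] with rank 1, so corank 1. A Groebner basis of the Jacobian ideal J(f) in C{x,y} is {y^2, x - y}; counting standard monomials gives mu = 2. Corank 1: A-series; mu = 2 gives A_2.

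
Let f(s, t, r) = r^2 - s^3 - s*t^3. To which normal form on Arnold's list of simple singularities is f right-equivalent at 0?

The Hessian of f at 0 has rank 1. Corank 2; j^3 = -s^3 is a perfect cube, so E-series; the 4-jet and mu = 7 give E_7.

E_{7}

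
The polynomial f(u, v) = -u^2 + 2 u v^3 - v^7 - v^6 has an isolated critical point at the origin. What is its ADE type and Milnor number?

Type A_6, Milnor number mu = 6.

The Hessian of f at 0 has rank 1. Corank 1: A-series; mu = 6 gives A_6.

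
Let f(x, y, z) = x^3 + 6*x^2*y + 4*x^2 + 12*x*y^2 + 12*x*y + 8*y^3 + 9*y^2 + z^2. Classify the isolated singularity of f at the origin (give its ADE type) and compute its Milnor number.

Type A2, Milnor number mu = 2.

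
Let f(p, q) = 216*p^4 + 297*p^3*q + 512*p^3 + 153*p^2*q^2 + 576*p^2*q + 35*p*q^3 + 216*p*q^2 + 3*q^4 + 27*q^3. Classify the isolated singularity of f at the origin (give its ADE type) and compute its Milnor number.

The Hessian of f at 0 has rank 0. Corank 2; j^3 = (8*p + 3*q)^3 is a perfect cube, so E-series; the 4-jet and mu = 7 give E_7.

Type E_7, Milnor number mu = 7.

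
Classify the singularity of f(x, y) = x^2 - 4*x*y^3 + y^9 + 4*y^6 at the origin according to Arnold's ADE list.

The Hessian of f at 0 is [[2, 0], [0, 0]] with rank 1, so corank 1. A Groebner basis of the Jacobian ideal J(f) in C{x,y} is {x^2*y^2, x^3, -x/2 + y^3}; counting standard monomials gives mu = 8. Corank 1: A-series; mu = 8 gives A_8.

A_8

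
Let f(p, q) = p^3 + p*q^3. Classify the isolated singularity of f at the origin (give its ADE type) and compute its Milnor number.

Type E7, Milnor number mu = 7.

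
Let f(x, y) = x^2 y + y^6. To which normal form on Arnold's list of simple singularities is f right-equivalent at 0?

D7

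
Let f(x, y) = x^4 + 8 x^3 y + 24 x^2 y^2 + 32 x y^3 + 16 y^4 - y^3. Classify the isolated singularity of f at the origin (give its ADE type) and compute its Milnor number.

Type E6, Milnor number mu = 6.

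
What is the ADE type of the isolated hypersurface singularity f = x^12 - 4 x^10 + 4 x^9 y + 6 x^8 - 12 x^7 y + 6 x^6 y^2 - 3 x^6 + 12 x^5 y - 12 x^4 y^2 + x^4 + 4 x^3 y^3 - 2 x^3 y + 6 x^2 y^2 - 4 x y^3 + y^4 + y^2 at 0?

A_3

The Hessian of f at 0 has rank 1. Corank 1: A-series; mu = 3 gives A_3.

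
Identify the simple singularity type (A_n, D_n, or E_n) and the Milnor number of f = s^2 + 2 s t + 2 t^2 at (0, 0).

Type A1, Milnor number mu = 1.

The Hessian of f at 0 has rank 2. Corank 0: nondegenerate Morse point, so A_1.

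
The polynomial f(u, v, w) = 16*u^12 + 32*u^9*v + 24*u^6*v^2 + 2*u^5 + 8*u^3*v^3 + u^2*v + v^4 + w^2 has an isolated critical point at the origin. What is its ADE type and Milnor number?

Type D_5, Milnor number mu = 5.

The Hessian of f at 0 has rank 1. Corank 2; j^3 = u^2*v has shape L^2 M (L != M), so D-series; mu = 5 gives D_5.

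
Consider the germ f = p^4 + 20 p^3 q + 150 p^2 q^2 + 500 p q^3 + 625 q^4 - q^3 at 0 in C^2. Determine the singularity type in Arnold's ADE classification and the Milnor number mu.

The Hessian of f at 0 has rank 0. Corank 2; j^3 = -q^3 is a perfect cube, so E-series; the 4-jet and mu = 6 give E_6.

Type E_6, Milnor number mu = 6.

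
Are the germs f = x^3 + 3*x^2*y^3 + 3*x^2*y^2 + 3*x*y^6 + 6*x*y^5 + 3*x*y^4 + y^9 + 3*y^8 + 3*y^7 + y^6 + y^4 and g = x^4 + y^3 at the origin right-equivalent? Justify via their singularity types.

The Hessian of f at 0 has rank 0. Corank 2; j^3 = x^3 is a perfect cube, so E-series; the 4-jet and mu = 6 give E_6. The Hessian of g at 0 has rank 0. Corank 2; j^3 = y^3 is a perfect cube, so E-series; the 4-jet and mu = 6 give E_6. Both have type E_6, hence right-equivalent.

Yes.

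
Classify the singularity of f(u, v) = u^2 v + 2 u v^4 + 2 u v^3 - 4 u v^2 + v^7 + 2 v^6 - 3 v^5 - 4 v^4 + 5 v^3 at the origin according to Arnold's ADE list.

D4

The Hessian of f at 0 has rank 0. Corank 2; j^3 = v*(u^2 - 4*u*v + 5*v^2) splits into three distinct lines over C (the quadratic factor has nonzero discriminant), so D_4.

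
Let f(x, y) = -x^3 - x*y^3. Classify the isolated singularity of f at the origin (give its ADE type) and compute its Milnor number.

The Hessian of f at 0 is [[0, 0], [0, 0]] with rank 0, so corank 2. A Groebner basis of the Jacobian ideal J(f) in C{x,y} is {x^3, x*y^2, 3*x^2 + y^3}; counting standard monomials gives mu = 7. Corank 2; j^3 = -x^3 is a perfect cube, so E-series; the 4-jet and mu = 7 give E_7.

Type E7, Milnor number mu = 7.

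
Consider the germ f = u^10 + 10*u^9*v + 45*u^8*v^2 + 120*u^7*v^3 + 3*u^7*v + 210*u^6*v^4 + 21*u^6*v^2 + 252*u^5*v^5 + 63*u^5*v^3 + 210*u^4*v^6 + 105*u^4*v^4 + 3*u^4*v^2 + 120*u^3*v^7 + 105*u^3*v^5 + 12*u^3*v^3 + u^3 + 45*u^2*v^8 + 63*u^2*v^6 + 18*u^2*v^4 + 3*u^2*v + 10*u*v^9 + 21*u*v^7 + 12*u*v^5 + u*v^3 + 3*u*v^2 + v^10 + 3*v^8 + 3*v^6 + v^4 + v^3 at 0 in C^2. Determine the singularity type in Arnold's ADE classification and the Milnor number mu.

Type E_7, Milnor number mu = 7.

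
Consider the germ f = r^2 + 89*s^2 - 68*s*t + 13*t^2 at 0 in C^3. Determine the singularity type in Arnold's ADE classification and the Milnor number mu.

The Hessian of f at 0 is [[178, -68, 0], [-68, 26, 0], [0, 0, 2]] with rank 3, so corank 0. A Groebner basis of the Jacobian ideal J(f) in C{s,t,r} is {s, t, r}; counting standard monomials gives mu = 1. Corank 0: nondegenerate Morse point, so A_1.

Type A_1, Milnor number mu = 1.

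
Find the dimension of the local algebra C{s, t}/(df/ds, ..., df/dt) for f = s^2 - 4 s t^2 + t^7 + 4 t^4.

The Hessian of f at 0 is [[2, 0], [0, 0]] with rank 1, so corank 1. A Groebner basis of the Jacobian ideal J(f) in C{s,t} is {s^3, -s/2 + t^2}; counting standard monomials gives mu = 6. Corank 1: A-series; mu = 6 gives A_6.

6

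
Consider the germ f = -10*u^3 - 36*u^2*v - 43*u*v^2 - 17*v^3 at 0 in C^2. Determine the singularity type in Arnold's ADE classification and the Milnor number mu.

Type D_{4}, Milnor number mu = 4.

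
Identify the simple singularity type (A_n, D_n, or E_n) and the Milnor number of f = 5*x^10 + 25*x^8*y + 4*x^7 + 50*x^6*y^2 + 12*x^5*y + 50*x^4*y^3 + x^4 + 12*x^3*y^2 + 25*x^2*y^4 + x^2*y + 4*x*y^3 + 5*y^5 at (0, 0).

The Hessian of f at 0 is [[0, 0], [0, 0]] with rank 0, so corank 2. A Groebner basis of the Jacobian ideal J(f) in C{x,y} is {x^3, x^2*y, -2*x^2 + x*y^2, x*y/2 + y^3}; counting standard monomials gives mu = 6. Corank 2; j^3 = x^2*y has shape L^2 M (L != M), so D-series; mu = 6 gives D_6.

Type D_6, Milnor number mu = 6.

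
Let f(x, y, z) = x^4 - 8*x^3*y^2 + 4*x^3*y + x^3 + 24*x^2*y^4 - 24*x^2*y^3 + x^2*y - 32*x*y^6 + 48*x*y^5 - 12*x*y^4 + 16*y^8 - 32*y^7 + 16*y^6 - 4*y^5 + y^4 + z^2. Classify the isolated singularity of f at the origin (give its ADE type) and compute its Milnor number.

The Hessian of f at 0 has rank 1. Corank 2; j^3 = x^2*(x + y) has shape L^2 M (L != M), so D-series; mu = 5 gives D_5.

Type D_{5}, Milnor number mu = 5.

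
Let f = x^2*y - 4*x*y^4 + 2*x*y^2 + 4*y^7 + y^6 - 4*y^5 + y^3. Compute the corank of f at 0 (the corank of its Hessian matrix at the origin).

Hessian at 0 has rank 0.

2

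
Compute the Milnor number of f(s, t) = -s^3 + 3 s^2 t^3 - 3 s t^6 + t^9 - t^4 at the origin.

6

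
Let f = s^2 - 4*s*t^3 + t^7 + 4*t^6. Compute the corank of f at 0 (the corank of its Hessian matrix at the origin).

1

The Hessian at 0 is [[2, 0], [0, 0]] of rank 1; hence corank 1.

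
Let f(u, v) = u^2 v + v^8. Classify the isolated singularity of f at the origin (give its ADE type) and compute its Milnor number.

Type D_9, Milnor number mu = 9.

The Hessian of f at 0 has rank 0. Corank 2; j^3 = u^2*v has shape L^2 M (L != M), so D-series; mu = 9 gives D_9.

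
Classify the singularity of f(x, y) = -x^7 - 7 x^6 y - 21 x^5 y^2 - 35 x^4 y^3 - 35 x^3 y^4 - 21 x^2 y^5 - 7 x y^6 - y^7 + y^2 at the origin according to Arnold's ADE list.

A_6

The Hessian of f at 0 is [[0, 0], [0, 2]] with rank 1, so corank 1. A Groebner basis of the Jacobian ideal J(f) in C{x,y} is {x^6, y}; counting standard monomials gives mu = 6. Corank 1: A-series; mu = 6 gives A_6.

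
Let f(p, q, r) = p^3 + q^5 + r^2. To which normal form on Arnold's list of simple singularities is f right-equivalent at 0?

The Hessian of f at 0 is [[0, 0, 0], [0, 0, 0], [0, 0, 2]] with rank 1, so corank 2. A Groebner basis of the Jacobian ideal J(f) in C{p,q,r} is {q^4, p^2, r}; counting standard monomials gives mu = 8. Corank 2; j^3 = p^3 is a perfect cube, so E-series; the 5-jet and mu = 8 give E_8.

E_{8}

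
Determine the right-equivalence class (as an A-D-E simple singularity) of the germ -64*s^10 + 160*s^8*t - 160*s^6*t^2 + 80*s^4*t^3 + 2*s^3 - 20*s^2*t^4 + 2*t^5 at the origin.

The Hessian of f at 0 is [[0, 0], [0, 0]] with rank 0, so corank 2. A Groebner basis of the Jacobian ideal J(f) in C{s,t} is {t^4, s^2}; counting standard monomials gives mu = 8. Corank 2; j^3 = 2*s^3 is a perfect cube, so E-series; the 5-jet and mu = 8 give E_8.

E_{8}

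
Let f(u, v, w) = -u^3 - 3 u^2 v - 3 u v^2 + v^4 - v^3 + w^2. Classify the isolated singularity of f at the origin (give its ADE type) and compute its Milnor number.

The Hessian of f at 0 has rank 1. Corank 2; j^3 = -(u + v)^3 is a perfect cube, so E-series; the 4-jet and mu = 6 give E_6.

Type E_{6}, Milnor number mu = 6.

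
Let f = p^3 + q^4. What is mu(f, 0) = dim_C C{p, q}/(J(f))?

6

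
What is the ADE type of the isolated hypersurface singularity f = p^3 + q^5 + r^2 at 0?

E8

The Hessian of f at 0 is [[0, 0, 0], [0, 0, 0], [0, 0, 2]] with rank 1, so corank 2. A Groebner basis of the Jacobian ideal J(f) in C{p,q,r} is {q^4, p^2, r}; counting standard monomials gives mu = 8. Corank 2; j^3 = p^3 is a perfect cube, so E-series; the 5-jet and mu = 8 give E_8.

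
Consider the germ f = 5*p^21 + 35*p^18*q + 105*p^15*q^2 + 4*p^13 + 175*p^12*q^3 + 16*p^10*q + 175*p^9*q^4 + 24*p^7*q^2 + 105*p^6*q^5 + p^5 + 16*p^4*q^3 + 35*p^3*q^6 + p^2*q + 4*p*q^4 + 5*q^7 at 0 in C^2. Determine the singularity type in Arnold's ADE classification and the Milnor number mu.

Type D_8, Milnor number mu = 8.

The Hessian of f at 0 has rank 0. Corank 2; j^3 = p^2*q has shape L^2 M (L != M), so D-series; mu = 8 gives D_8.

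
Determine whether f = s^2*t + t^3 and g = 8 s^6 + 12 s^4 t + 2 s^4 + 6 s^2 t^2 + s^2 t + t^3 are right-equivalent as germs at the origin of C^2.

Yes.

The Hessian of f at 0 has rank 0. Corank 2; j^3 = t*(s^2 + t^2) splits into three distinct lines over C (the quadratic factor has nonzero discriminant), so D_4. The Hessian of g at 0 has rank 0. Corank 2; j^3 = t*(s^2 + t^2) splits into three distinct lines over C (the quadratic factor has nonzero discriminant), so D_4. Both have type D_4, hence right-equivalent.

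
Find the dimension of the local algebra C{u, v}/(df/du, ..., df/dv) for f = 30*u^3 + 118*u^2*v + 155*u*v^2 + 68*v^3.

4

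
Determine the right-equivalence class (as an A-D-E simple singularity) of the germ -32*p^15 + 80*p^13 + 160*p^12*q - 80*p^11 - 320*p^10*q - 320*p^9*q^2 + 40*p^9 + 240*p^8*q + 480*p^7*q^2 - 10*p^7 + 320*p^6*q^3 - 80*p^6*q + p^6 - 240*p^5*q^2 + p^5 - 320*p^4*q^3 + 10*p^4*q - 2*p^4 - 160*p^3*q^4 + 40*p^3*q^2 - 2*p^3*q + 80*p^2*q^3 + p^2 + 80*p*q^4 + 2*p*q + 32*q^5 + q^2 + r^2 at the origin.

The Hessian of f at 0 is [[2, 2, 0], [2, 2, 0], [0, 0, 2]] with rank 2, so corank 1. A Groebner basis of the Jacobian ideal J(f) in C{p,q,r} is {p + q^3 + q, p^2 - q^2, p*q + q^2, r}; counting standard monomials gives mu = 4. Corank 1: A-series; mu = 4 gives A_4.

A_{4}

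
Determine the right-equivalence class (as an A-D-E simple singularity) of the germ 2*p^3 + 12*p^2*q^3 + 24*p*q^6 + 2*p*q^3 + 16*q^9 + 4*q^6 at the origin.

The Hessian of f at 0 is [[0, 0], [0, 0]] with rank 0, so corank 2. A Groebner basis of the Jacobian ideal J(f) in C{p,q} is {p^3, p*q^2, 3*p^2 + q^3}; counting standard monomials gives mu = 7. Corank 2; j^3 = 2*p^3 is a perfect cube, so E-series; the 4-jet and mu = 7 give E_7.

E_7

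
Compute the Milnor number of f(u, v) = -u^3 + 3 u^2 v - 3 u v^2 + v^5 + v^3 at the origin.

8

The Hessian of f at 0 is [[0, 0], [0, 0]] with rank 0, so corank 2. A Groebner basis of the Jacobian ideal J(f) in C{u,v} is {v^4, u^2 - 2*u*v + v^2}; counting standard monomials gives mu = 8. Corank 2; j^3 = -(u - v)^3 is a perfect cube, so E-series; the 5-jet and mu = 8 give E_8.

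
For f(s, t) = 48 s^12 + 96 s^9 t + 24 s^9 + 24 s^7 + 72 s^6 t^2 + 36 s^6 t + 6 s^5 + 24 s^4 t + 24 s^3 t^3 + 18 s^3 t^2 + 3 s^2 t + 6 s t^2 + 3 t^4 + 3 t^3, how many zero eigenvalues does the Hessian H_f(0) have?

2

The Hessian at 0 is [[0, 0], [0, 0]] of rank 0; hence corank 2.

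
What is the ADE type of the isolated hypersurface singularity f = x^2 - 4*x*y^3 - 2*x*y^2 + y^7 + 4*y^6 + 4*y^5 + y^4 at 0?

A_{6}

The Hessian of f at 0 is [[2, 0], [0, 0]] with rank 1, so corank 1. A Groebner basis of the Jacobian ideal J(f) in C{x,y} is {x^3, x^2*y - x^2/4 + x*y/8 - x/16 + y^2/16, -x^2/2 + x*y^2 - x*y/4 + x/8 - y^2/8, -x/2 + y^3 + y^2/2}; counting standard monomials gives mu = 6. Corank 1: A-series; mu = 6 gives A_6.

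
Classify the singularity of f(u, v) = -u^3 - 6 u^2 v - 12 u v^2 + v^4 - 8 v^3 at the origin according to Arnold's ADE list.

The Hessian of f at 0 has rank 0. Corank 2; j^3 = -(u + 2*v)^3 is a perfect cube, so E-series; the 4-jet and mu = 6 give E_6.

E_{6}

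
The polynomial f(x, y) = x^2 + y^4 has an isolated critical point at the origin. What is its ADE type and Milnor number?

The Hessian of f at 0 has rank 1. Corank 1: A-series; mu = 3 gives A_3.

Type A_3, Milnor number mu = 3.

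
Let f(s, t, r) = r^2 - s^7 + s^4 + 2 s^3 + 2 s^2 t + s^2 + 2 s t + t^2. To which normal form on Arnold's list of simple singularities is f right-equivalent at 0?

A_{6}

The Hessian of f at 0 is [[2, 2, 0], [2, 2, 0], [0, 0, 2]] with rank 2, so corank 1. A Groebner basis of the Jacobian ideal J(f) in C{s,t,r} is {14*s*t/3 - 5*s/3 + t^4 + 4*t^3/3 + 3*t^2 - 5*t/3, s*t^2 - 4*s*t/3 + s/3 + t^3/3 - t^2 + t/3, s^2 + s + t, r}; counting standard monomials gives mu = 6. Corank 1: A-series; mu = 6 gives A_6.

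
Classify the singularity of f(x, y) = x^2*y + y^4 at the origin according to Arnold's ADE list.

The Hessian of f at 0 is [[0, 0], [0, 0]] with rank 0, so corank 2. A Groebner basis of the Jacobian ideal J(f) in C{x,y} is {x^3, x^2/4 + y^3, x*y}; counting standard monomials gives mu = 5. Corank 2; j^3 = x^2*y has shape L^2 M (L != M), so D-series; mu = 5 gives D_5.

D_{5}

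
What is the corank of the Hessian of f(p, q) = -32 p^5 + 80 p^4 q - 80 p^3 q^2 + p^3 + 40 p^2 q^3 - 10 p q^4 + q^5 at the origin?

2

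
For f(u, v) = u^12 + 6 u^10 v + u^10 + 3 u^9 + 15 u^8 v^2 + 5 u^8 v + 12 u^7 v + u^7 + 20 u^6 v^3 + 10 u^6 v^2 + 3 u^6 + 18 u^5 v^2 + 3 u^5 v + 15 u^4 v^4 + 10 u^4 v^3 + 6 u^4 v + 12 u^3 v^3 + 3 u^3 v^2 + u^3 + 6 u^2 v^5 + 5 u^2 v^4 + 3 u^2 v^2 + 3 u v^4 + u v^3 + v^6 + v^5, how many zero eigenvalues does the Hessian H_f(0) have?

2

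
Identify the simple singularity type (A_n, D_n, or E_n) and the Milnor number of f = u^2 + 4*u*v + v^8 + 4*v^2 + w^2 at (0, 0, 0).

The Hessian of f at 0 is [[2, 4, 0], [4, 8, 0], [0, 0, 2]] with rank 2, so corank 1. A Groebner basis of the Jacobian ideal J(f) in C{u,v,w} is {v^7, u + 2*v, w}; counting standard monomials gives mu = 7. Corank 1: A-series; mu = 7 gives A_7.

Type A_7, Milnor number mu = 7.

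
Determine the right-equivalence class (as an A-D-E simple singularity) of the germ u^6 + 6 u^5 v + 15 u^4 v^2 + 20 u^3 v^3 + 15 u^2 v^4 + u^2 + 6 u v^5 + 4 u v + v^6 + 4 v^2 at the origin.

The Hessian of f at 0 has rank 1. Corank 1: A-series; mu = 5 gives A_5.

A_{5}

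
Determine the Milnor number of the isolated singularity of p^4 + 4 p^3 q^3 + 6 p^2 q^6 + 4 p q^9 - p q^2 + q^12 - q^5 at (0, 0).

The Hessian of f at 0 has rank 0. Corank 2; j^3 = -p*q^2 has shape L^2 M (L != M), so D-series; mu = 5 gives D_5.

5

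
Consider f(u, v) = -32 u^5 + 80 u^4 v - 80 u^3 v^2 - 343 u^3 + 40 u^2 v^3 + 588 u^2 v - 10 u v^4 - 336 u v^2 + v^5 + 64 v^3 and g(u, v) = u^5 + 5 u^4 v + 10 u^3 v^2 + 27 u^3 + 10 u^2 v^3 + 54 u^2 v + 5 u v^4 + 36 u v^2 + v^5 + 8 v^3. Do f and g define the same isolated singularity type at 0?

Yes.

The Hessian of f at 0 is [[0, 0], [0, 0]] with rank 0, so corank 2. A Groebner basis of the Jacobian ideal J(f) in C{u,v} is {v^5, u*v^3 - 31*v^4/56, u^2 - 8*u*v/7 + 16*v^2/49}; counting standard monomials gives mu = 8. Corank 2; j^3 = -(7*u - 4*v)^3 is a perfect cube, so E-series; the 5-jet and mu = 8 give E_8. The Hessian of g at 0 is [[0, 0], [0, 0]] with rank 0, so corank 2. A Groebner basis of the Jacobian ideal J(g) in C{u,v} is {v^5, u*v^3 + 3*v^4/4, u^2 + 4*u*v/3 + 4*v^2/9}; counting standard monomials gives mu = 8. Corank 2; j^3 = (3*u + 2*v)^3 is a perfect cube, so E-series; the 5-jet and mu = 8 give E_8. Both have type E_8, hence right-equivalent.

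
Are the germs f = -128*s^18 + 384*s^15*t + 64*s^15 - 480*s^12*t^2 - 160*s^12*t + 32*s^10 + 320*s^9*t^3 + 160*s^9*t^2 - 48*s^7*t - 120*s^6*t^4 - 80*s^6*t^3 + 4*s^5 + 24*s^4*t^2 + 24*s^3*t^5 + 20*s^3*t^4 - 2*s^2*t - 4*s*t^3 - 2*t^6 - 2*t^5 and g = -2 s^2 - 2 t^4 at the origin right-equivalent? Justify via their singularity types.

No.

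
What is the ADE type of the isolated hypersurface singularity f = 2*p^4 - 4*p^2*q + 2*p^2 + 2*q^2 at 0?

A1

The Hessian of f at 0 has rank 2. Corank 0: nondegenerate Morse point, so A_1.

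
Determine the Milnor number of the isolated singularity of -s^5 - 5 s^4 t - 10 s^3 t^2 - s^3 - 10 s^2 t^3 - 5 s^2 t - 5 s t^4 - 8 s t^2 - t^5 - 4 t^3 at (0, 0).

6

The Hessian of f at 0 is [[0, 0], [0, 0]] with rank 0, so corank 2. A Groebner basis of the Jacobian ideal J(f) in C{s,t} is {s*t/5 + t^4 + 2*t^2/5, s*t^2 + 2*t^3, s^2 + 3*s*t + 2*t^2}; counting standard monomials gives mu = 6. Corank 2; j^3 = -(s + t)*(s + 2*t)^2 has shape L^2 M (L != M), so D-series; mu = 6 gives D_6.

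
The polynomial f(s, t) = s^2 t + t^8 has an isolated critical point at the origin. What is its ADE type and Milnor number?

Type D_9, Milnor number mu = 9.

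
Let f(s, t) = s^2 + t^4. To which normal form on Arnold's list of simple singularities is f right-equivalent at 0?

The Hessian of f at 0 is [[2, 0], [0, 0]] with rank 1, so corank 1. A Groebner basis of the Jacobian ideal J(f) in C{s,t} is {t^3, s}; counting standard monomials gives mu = 3. Corank 1: A-series; mu = 3 gives A_3.

A_3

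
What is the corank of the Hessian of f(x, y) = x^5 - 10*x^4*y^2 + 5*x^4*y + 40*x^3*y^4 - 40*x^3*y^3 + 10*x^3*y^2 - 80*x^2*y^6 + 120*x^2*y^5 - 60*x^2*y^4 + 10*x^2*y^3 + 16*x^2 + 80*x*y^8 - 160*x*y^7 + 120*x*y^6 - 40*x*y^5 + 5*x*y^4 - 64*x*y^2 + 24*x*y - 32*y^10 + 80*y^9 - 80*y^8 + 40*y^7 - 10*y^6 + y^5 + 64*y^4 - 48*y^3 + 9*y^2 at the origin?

1

The Hessian at 0 is [[32, 24], [24, 18]] of rank 1; hence corank 1.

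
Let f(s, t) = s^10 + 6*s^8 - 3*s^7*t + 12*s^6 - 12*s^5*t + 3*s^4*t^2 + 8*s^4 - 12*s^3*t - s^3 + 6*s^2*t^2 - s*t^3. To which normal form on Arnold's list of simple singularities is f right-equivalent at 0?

E_{7}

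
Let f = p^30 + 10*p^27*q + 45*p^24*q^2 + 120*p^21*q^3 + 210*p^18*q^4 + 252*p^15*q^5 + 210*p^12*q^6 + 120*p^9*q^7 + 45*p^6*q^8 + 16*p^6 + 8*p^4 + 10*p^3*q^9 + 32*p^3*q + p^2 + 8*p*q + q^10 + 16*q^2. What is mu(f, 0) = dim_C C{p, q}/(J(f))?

The Hessian of f at 0 has rank 1. Corank 1: A-series; mu = 9 gives A_9.

9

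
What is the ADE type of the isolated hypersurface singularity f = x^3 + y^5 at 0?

The Hessian of f at 0 has rank 0. Corank 2; j^3 = x^3 is a perfect cube, so E-series; the 5-jet and mu = 8 give E_8.

E_8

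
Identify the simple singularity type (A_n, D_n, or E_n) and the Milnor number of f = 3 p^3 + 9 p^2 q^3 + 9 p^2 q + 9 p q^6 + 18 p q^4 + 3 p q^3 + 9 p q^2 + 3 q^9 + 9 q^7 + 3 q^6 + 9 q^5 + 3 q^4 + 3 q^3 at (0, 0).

Type E_7, Milnor number mu = 7.

The Hessian of f at 0 has rank 0. Corank 2; j^3 = 3*(p + q)^3 is a perfect cube, so E-series; the 4-jet and mu = 7 give E_7.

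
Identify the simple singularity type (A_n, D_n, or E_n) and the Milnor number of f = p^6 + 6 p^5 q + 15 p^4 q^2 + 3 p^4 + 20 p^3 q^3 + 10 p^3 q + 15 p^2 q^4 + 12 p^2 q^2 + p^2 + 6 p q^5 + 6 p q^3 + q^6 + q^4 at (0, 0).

Type A_{3}, Milnor number mu = 3.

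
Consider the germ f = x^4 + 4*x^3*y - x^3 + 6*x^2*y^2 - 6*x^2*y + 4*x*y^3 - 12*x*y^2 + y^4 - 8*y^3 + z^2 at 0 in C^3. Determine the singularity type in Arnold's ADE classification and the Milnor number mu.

Type E_6, Milnor number mu = 6.

The Hessian of f at 0 has rank 1. Corank 2; j^3 = -(x + 2*y)^3 is a perfect cube, so E-series; the 4-jet and mu = 6 give E_6.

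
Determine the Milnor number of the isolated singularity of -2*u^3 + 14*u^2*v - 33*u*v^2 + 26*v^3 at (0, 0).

4

The Hessian of f at 0 has rank 0. Corank 2; j^3 = -(u - 2*v)*(2*u^2 - 10*u*v + 13*v^2) splits into three distinct lines over C (the quadratic factor has nonzero discriminant), so D_4.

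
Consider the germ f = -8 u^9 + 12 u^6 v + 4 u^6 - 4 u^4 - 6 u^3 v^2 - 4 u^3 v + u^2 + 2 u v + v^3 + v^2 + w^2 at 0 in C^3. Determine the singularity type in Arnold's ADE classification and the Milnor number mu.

Type A_{2}, Milnor number mu = 2.

The Hessian of f at 0 has rank 2. Corank 1: A-series; mu = 2 gives A_2.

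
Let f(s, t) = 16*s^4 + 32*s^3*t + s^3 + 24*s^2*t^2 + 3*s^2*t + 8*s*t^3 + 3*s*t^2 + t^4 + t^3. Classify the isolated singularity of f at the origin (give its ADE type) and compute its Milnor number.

Type E_6, Milnor number mu = 6.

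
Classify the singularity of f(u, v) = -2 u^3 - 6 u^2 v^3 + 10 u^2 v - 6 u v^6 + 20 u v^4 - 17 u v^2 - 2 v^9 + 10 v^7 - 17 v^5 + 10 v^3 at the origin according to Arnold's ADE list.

D_{4}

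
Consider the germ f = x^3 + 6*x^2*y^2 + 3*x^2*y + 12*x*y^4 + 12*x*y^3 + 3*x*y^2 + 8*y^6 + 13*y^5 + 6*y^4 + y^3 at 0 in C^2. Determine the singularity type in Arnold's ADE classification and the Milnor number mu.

Type E_8, Milnor number mu = 8.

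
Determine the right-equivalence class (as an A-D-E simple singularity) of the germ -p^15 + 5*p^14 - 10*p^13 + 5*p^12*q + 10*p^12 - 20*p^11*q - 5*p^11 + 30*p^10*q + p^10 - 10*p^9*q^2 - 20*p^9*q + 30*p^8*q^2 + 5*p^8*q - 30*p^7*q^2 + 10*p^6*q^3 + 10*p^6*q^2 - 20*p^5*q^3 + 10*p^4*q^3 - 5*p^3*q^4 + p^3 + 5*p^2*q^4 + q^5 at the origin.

E8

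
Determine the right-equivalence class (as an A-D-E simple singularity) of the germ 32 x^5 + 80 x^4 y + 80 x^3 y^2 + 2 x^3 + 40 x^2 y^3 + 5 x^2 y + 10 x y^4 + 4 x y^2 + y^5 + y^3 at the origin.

D_{6}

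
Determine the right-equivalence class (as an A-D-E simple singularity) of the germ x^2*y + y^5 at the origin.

D_6

The Hessian of f at 0 has rank 0. Corank 2; j^3 = x^2*y has shape L^2 M (L != M), so D-series; mu = 6 gives D_6.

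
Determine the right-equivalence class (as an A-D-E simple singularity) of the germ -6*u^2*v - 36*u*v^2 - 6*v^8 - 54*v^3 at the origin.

D_{9}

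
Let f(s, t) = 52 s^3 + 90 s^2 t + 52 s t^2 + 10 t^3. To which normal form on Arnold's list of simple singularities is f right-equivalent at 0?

D4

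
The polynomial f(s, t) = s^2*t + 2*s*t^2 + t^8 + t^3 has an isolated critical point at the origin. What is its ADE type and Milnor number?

The Hessian of f at 0 has rank 0. Corank 2; j^3 = t*(s + t)^2 has shape L^2 M (L != M), so D-series; mu = 9 gives D_9.

Type D9, Milnor number mu = 9.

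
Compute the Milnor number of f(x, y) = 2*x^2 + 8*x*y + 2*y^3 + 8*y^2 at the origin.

2

The Hessian of f at 0 has rank 1. Corank 1: A-series; mu = 2 gives A_2.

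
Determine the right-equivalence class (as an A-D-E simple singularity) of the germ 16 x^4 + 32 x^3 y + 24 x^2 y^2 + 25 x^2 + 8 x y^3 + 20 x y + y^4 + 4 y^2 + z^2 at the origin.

A_{3}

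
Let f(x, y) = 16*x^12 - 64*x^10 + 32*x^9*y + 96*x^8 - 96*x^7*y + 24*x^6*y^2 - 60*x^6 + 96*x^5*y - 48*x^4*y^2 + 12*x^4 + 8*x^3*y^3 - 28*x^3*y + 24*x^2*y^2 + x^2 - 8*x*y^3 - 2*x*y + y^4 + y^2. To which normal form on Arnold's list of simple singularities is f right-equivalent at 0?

A_3

The Hessian of f at 0 has rank 1. Corank 1: A-series; mu = 3 gives A_3.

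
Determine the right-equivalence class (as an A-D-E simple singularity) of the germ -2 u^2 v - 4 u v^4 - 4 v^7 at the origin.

The Hessian of f at 0 has rank 0. Corank 2; j^3 = -2*u^2*v has shape L^2 M (L != M), so D-series; mu = 8 gives D_8.

D8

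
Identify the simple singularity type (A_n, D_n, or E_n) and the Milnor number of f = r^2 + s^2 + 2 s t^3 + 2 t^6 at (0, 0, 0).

Type A5, Milnor number mu = 5.

The Hessian of f at 0 is [[2, 0, 0], [0, 0, 0], [0, 0, 2]] with rank 2, so corank 1. A Groebner basis of the Jacobian ideal J(f) in C{s,t,r} is {s*t^2, s + t^3, s^2, r}; counting standard monomials gives mu = 5. Corank 1: A-series; mu = 5 gives A_5.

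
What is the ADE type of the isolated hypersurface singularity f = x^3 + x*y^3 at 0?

E_{7}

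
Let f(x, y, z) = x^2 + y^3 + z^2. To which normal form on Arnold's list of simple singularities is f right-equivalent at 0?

The Hessian of f at 0 is [[2, 0, 0], [0, 0, 0], [0, 0, 2]] with rank 2, so corank 1. A Groebner basis of the Jacobian ideal J(f) in C{x,y,z} is {y^2, x, z}; counting standard monomials gives mu = 2. Corank 1: A-series; mu = 2 gives A_2.

A_{2}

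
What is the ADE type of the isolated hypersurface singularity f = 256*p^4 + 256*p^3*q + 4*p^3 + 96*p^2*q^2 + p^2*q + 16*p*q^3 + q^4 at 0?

D_{5}

The Hessian of f at 0 has rank 0. Corank 2; j^3 = p^2*(4*p + q) has shape L^2 M (L != M), so D-series; mu = 5 gives D_5.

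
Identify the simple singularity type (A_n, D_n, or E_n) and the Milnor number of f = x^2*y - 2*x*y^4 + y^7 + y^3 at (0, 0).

The Hessian of f at 0 has rank 0. Corank 2; j^3 = y*(x^2 + y^2) splits into three distinct lines over C (the quadratic factor has nonzero discriminant), so D_4.

Type D_{4}, Milnor number mu = 4.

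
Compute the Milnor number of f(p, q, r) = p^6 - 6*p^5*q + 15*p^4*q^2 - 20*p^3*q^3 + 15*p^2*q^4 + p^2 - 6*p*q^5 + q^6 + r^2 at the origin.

5

The Hessian of f at 0 is [[2, 0, 0], [0, 0, 0], [0, 0, 2]] with rank 2, so corank 1. A Groebner basis of the Jacobian ideal J(f) in C{p,q,r} is {q^5, p, r}; counting standard monomials gives mu = 5. Corank 1: A-series; mu = 5 gives A_5.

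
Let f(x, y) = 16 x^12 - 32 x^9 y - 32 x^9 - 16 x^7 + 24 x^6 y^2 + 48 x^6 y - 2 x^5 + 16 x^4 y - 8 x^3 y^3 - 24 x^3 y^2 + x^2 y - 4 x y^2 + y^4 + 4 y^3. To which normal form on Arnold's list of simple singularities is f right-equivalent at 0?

D_5

The Hessian of f at 0 is [[0, 0], [0, 0]] with rank 0, so corank 2. A Groebner basis of the Jacobian ideal J(f) in C{x,y} is {x^3 + 2*x^2 - 8*y^2, x^2/4 + y^3 - y^2, x*y - 2*y^2}; counting standard monomials gives mu = 5. Corank 2; j^3 = y*(x - 2*y)^2 has shape L^2 M (L != M), so D-series; mu = 5 gives D_5.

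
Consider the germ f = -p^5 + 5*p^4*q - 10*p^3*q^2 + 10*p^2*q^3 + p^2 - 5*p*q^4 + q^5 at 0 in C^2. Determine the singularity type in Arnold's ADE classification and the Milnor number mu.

The Hessian of f at 0 has rank 1. Corank 1: A-series; mu = 4 gives A_4.

Type A4, Milnor number mu = 4.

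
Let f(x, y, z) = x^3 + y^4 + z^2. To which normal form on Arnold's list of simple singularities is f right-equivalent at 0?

E_6

The Hessian of f at 0 is [[0, 0, 0], [0, 0, 0], [0, 0, 2]] with rank 1, so corank 2. A Groebner basis of the Jacobian ideal J(f) in C{x,y,z} is {y^3, x^2, z}; counting standard monomials gives mu = 6. Corank 2; j^3 = x^3 is a perfect cube, so E-series; the 4-jet and mu = 6 give E_6.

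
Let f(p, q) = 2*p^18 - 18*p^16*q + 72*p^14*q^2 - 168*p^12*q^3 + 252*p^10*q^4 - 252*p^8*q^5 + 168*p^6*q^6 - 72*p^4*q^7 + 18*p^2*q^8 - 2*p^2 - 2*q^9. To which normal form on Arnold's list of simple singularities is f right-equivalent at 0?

A_8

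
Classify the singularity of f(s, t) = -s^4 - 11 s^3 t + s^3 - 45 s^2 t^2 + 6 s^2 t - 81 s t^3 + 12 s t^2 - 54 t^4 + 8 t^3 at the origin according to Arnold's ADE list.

The Hessian of f at 0 has rank 0. Corank 2; j^3 = (s + 2*t)^3 is a perfect cube, so E-series; the 4-jet and mu = 7 give E_7.

E7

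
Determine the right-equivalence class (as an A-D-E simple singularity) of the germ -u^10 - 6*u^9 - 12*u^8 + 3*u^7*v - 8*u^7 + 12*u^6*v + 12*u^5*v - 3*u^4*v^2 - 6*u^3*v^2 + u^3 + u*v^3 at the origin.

The Hessian of f at 0 has rank 0. Corank 2; j^3 = u^3 is a perfect cube, so E-series; the 4-jet and mu = 7 give E_7.

E7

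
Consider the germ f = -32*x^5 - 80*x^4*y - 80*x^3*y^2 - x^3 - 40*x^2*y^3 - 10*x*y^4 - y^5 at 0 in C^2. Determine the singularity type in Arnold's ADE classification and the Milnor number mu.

Type E_8, Milnor number mu = 8.

The Hessian of f at 0 is [[0, 0], [0, 0]] with rank 0, so corank 2. A Groebner basis of the Jacobian ideal J(f) in C{x,y} is {y^5, x*y^3 + y^4/8, x^2}; counting standard monomials gives mu = 8. Corank 2; j^3 = -x^3 is a perfect cube, so E-series; the 5-jet and mu = 8 give E_8.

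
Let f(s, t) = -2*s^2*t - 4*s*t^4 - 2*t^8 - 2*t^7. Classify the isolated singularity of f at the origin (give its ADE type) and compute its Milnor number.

The Hessian of f at 0 has rank 0. Corank 2; j^3 = -2*s^2*t has shape L^2 M (L != M), so D-series; mu = 9 gives D_9.

Type D_{9}, Milnor number mu = 9.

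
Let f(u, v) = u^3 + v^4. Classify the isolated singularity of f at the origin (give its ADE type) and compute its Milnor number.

Type E_6, Milnor number mu = 6.

The Hessian of f at 0 has rank 0. Corank 2; j^3 = u^3 is a perfect cube, so E-series; the 4-jet and mu = 6 give E_6.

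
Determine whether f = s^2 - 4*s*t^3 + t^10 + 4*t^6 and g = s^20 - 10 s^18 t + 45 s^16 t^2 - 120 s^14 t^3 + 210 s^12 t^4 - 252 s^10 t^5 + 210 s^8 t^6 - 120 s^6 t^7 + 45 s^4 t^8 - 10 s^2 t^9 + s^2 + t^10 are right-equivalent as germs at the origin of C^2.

Yes.

The Hessian of f at 0 is [[2, 0], [0, 0]] with rank 1, so corank 1. A Groebner basis of the Jacobian ideal J(f) in C{s,t} is {s^3, -s/2 + t^3}; counting standard monomials gives mu = 9. Corank 1: A-series; mu = 9 gives A_9. The Hessian of g at 0 is [[2, 0], [0, 0]] with rank 1, so corank 1. A Groebner basis of the Jacobian ideal J(g) in C{s,t} is {t^9, s}; counting standard monomials gives mu = 9. Corank 1: A-series; mu = 9 gives A_9. Both have type A_9, hence right-equivalent.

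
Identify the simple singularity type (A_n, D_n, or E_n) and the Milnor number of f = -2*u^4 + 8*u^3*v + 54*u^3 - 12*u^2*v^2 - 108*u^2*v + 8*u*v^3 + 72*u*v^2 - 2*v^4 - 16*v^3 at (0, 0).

Type E6, Milnor number mu = 6.

The Hessian of f at 0 is [[0, 0], [0, 0]] with rank 0, so corank 2. A Groebner basis of the Jacobian ideal J(f) in C{u,v} is {v^4, u*v^2 - 7*v^3/9, u^2 - 4*u*v/3 + 4*v^2/9}; counting standard monomials gives mu = 6. Corank 2; j^3 = 2*(3*u - 2*v)^3 is a perfect cube, so E-series; the 4-jet and mu = 6 give E_6.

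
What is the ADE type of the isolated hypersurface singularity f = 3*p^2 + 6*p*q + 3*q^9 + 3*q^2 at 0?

The Hessian of f at 0 is [[6, 6], [6, 6]] with rank 1, so corank 1. A Groebner basis of the Jacobian ideal J(f) in C{p,q} is {q^8, p + q}; counting standard monomials gives mu = 8. Corank 1: A-series; mu = 8 gives A_8.

A_{8}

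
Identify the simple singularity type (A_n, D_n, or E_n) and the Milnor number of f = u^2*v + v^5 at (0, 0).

The Hessian of f at 0 has rank 0. Corank 2; j^3 = u^2*v has shape L^2 M (L != M), so D-series; mu = 6 gives D_6.

Type D6, Milnor number mu = 6.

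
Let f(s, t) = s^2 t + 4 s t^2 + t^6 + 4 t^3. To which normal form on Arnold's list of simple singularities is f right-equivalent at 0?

The Hessian of f at 0 is [[0, 0], [0, 0]] with rank 0, so corank 2. A Groebner basis of the Jacobian ideal J(f) in C{s,t} is {s^2/6 + t^5 - 2*t^2/3, s^3 + 8*t^3, s*t + 2*t^2}; counting standard monomials gives mu = 7. Corank 2; j^3 = t*(s + 2*t)^2 has shape L^2 M (L != M), so D-series; mu = 7 gives D_7.

D7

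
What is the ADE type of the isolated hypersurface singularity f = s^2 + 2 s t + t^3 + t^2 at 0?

A_2

The Hessian of f at 0 is [[2, 2], [2, 2]] with rank 1, so corank 1. A Groebner basis of the Jacobian ideal J(f) in C{s,t} is {t^2, s + t}; counting standard monomials gives mu = 2. Corank 1: A-series; mu = 2 gives A_2.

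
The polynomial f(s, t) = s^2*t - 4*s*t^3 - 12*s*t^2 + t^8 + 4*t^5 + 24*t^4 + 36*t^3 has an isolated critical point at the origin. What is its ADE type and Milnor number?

The Hessian of f at 0 is [[0, 0], [0, 0]] with rank 0, so corank 2. A Groebner basis of the Jacobian ideal J(f) in C{s,t} is {s^4 - 108*s^3 + 1512*s^2*t + 24*s^2 - 7176*s*t^2 + 5688*s*t - 34992*t^2, s^3*t - 9*s^3 + 108*s^2*t + s^2 - 434*s*t^2 + 318*s*t - 1944*t^2, -s^3/2 + s^2*t^2 + 3*s^2*t, -s*t/2 + t^3 + 3*t^2}; counting standard monomials gives mu = 9. Corank 2; j^3 = t*(s - 6*t)^2 has shape L^2 M (L != M), so D-series; mu = 9 gives D_9.

Type D_{9}, Milnor number mu = 9.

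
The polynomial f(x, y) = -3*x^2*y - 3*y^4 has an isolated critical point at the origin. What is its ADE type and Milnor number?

The Hessian of f at 0 is [[0, 0], [0, 0]] with rank 0, so corank 2. A Groebner basis of the Jacobian ideal J(f) in C{x,y} is {x^3, x^2/4 + y^3, x*y}; counting standard monomials gives mu = 5. Corank 2; j^3 = -3*x^2*y has shape L^2 M (L != M), so D-series; mu = 5 gives D_5.

Type D5, Milnor number mu = 5.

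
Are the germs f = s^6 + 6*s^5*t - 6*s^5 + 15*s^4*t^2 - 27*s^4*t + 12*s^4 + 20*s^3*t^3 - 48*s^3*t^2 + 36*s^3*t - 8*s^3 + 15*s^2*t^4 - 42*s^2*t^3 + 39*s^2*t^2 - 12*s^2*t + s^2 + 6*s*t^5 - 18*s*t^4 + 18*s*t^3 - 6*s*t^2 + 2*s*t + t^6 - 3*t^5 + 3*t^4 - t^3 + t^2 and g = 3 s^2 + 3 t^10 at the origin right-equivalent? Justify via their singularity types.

No.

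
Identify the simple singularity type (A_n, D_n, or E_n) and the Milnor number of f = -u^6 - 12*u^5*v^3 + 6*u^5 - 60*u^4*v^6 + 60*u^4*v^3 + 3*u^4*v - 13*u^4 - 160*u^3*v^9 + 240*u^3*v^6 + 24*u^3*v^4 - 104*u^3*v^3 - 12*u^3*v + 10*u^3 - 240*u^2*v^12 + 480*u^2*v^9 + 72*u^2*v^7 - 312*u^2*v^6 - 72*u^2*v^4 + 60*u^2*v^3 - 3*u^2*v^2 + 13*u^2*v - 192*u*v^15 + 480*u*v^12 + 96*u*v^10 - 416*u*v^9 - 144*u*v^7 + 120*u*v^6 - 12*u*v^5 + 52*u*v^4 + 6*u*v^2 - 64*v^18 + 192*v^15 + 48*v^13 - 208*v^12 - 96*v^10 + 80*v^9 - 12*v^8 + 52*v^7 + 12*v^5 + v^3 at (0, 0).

The Hessian of f at 0 has rank 0. Corank 2; j^3 = (2*u + v)*(5*u^2 + 4*u*v + v^2) splits into three distinct lines over C (the quadratic factor has nonzero discriminant), so D_4.

Type D_{4}, Milnor number mu = 4.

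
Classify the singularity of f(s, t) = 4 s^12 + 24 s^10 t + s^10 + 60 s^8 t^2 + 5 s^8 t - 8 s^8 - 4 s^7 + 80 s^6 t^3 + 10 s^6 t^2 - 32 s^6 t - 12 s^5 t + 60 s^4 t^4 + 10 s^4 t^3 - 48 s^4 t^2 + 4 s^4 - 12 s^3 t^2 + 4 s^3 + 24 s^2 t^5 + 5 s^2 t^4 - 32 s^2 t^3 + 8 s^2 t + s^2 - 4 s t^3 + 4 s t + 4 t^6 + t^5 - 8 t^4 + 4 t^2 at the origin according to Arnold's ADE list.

A_{4}

The Hessian of f at 0 has rank 1. Corank 1: A-series; mu = 4 gives A_4.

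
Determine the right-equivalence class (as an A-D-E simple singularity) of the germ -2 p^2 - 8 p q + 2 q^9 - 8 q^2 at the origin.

A8

The Hessian of f at 0 has rank 1. Corank 1: A-series; mu = 8 gives A_8.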